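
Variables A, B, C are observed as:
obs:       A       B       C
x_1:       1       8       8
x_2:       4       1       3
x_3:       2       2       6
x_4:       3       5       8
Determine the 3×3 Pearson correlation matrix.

Step 1 — column means:
  mean(A) = (1 + 4 + 2 + 3) / 4 = 10/4 = 2.5
  mean(B) = (8 + 1 + 2 + 5) / 4 = 16/4 = 4
  mean(C) = (8 + 3 + 6 + 8) / 4 = 25/4 = 6.25

Step 2 — sample variances and covariances s[i,j] = (1/(n-1)) · Σ_k (x_{k,i} - mean_i) · (x_{k,j} - mean_j), with n-1 = 3:
  s[A,A] = ((-1.5)·(-1.5) + (1.5)·(1.5) + (-0.5)·(-0.5) + (0.5)·(0.5)) / 3 = 5/3 = 1.6667
  s[A,B] = ((-1.5)·(4) + (1.5)·(-3) + (-0.5)·(-2) + (0.5)·(1)) / 3 = -9/3 = -3
  s[A,C] = ((-1.5)·(1.75) + (1.5)·(-3.25) + (-0.5)·(-0.25) + (0.5)·(1.75)) / 3 = -6.5/3 = -2.1667
  s[B,B] = ((4)·(4) + (-3)·(-3) + (-2)·(-2) + (1)·(1)) / 3 = 30/3 = 10
  s[B,C] = ((4)·(1.75) + (-3)·(-3.25) + (-2)·(-0.25) + (1)·(1.75)) / 3 = 19/3 = 6.3333
  s[C,C] = ((1.75)·(1.75) + (-3.25)·(-3.25) + (-0.25)·(-0.25) + (1.75)·(1.75)) / 3 = 16.75/3 = 5.5833
  Sample standard deviations s_i = √(s[i,i]):
  s(A) = √(1.6667) = 1.291
  s(B) = √(10) = 3.1623
  s(C) = √(5.5833) = 2.3629

Step 3 — r_{ij} = s_{ij} / (s_i · s_j):
  r[A,A] = 1 (diagonal).
  r[A,B] = -3 / (1.291 · 3.1623) = -3 / 4.0825 = -0.7348
  r[A,C] = -2.1667 / (1.291 · 2.3629) = -2.1667 / 3.0505 = -0.7103
  r[B,B] = 1 (diagonal).
  r[B,C] = 6.3333 / (3.1623 · 2.3629) = 6.3333 / 7.4722 = 0.8476
  r[C,C] = 1 (diagonal).

R is symmetric with unit diagonal. Assembling:

R = [[1, -0.7348, -0.7103],
 [-0.7348, 1, 0.8476],
 [-0.7103, 0.8476, 1]]


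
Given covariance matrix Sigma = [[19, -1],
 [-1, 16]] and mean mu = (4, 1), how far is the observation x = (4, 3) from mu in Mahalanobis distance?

Step 1 — centre the observation: (x - mu) = (0, 2).

Step 2 — invert Sigma. det(Sigma) = 19·16 - (-1)² = 303.
  Sigma^{-1} = (1/det) · [[d, -b], [-b, a]] = [[0.0528, 0.0033],
 [0.0033, 0.0627]].

Step 3 — form the quadratic (x - mu)^T · Sigma^{-1} · (x - mu):
  Sigma^{-1} · (x - mu) = (0.0066, 0.1254).
  (x - mu)^T · [Sigma^{-1} · (x - mu)] = (0)·(0.0066) + (2)·(0.1254) = 0.2508.

Step 4 — take square root: d = √(0.2508) ≈ 0.5008.

d(x, mu) = √(0.2508) ≈ 0.5008


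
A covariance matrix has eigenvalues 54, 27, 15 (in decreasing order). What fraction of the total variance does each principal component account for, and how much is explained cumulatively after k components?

Step 1 — total variance = trace(Sigma) = Σ λ_i = 54 + 27 + 15 = 96.

Step 2 — fraction explained by component i = λ_i / Σ λ:
  PC1: 54/96 = 0.5625
  PC2: 27/96 = 0.2812
  PC3: 15/96 = 0.1562

Step 3 — cumulative fraction after k components = (λ_1 + ... + λ_k) / Σ λ:
  k = 1: 54/96 = 0.5625
  k = 2: (54 + 27)/96 = 81/96 = 0.8438
  k = 3: (54 + 27 + 15)/96 = 96/96 = 1

Summary (fraction, with percent):

explained: PC1 0.5625 (56.25%), PC2 0.2812 (28.12%), PC3 0.1562 (15.62%);  cumulative: 0.5625, 0.8438, 1


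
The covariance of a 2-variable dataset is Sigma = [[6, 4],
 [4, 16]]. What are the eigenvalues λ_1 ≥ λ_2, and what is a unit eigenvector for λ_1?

Step 1 — characteristic polynomial of 2×2 Sigma:
  det(Sigma - λI) = λ² - trace · λ + det = 0.
  trace = 6 + 16 = 22, det = 6·16 - (4)² = 80.
Step 2 — discriminant:
  Δ = trace² - 4·det = 484 - 320 = 164.
Step 3 — eigenvalues:
  λ = (trace ± √Δ)/2 = (22 ± 12.8062)/2,
  λ_1 = 17.4031,  λ_2 = 4.5969.

Step 4 — unit eigenvector for λ_1: solve (Sigma - λ_1 I)v = 0. First row:
  (6 - 17.4031)·v_x + (4)·v_y = 0, i.e. (-11.4031)·v_x + (4)·v_y = 0,
  so v ∝ (b, λ_1 - a) = (4, 11.4031) = u.
  ||u|| = √((4)² + (11.4031)²) = √(146.0312) ≈ 12.0843,
  v_1 = u/||u|| ≈ (0.331, 0.9436) (||v_1|| = 1).

λ_1 = 17.4031,  λ_2 = 4.5969;  v_1 ≈ (0.331, 0.9436)


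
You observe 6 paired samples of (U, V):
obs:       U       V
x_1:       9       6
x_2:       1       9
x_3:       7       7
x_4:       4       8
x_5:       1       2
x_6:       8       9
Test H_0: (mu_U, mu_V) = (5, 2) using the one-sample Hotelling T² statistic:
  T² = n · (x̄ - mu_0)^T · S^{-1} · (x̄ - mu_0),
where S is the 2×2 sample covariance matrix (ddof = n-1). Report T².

Step 1 — sample mean vector:
  mean(U) = (9 + 1 + 7 + 4 + 1 + 8) / 6 = 30/6 = 5
  mean(V) = (6 + 9 + 7 + 8 + 2 + 9) / 6 = 41/6 = 6.8333
  x̄ = (5, 6.8333),  deviation x̄ - mu_0 = (5, 6.8333) - (5, 2) = (0, 4.8333).

Step 2 — sample covariance matrix, S[i,j] = (1/(n-1)) · Σ_k (x_{k,i} - mean_i) · (x_{k,j} - mean_j), divisor n-1 = 5:
  S[U,U] = ((4)·(4) + (-4)·(-4) + (2)·(2) + (-1)·(-1) + (-4)·(-4) + (3)·(3)) / 5 = 62/5 = 12.4
  S[U,V] = ((4)·(-0.8333) + (-4)·(2.1667) + (2)·(0.1667) + (-1)·(1.1667) + (-4)·(-4.8333) + (3)·(2.1667)) / 5 = 13/5 = 2.6
  S[V,V] = ((-0.8333)·(-0.8333) + (2.1667)·(2.1667) + (0.1667)·(0.1667) + (1.1667)·(1.1667) + (-4.8333)·(-4.8333) + (2.1667)·(2.1667)) / 5 = 34.8333/5 = 6.9667
  S = [[12.4, 2.6],
 [2.6, 6.9667]].

Step 3 — invert S. det(S) = 12.4·6.9667 - (2.6)² = 79.6267.
  S^{-1} = (1/det) · [[d, -b], [-b, a]] = [[0.0875, -0.0327],
 [-0.0327, 0.1557]].

Step 4 — quadratic form (x̄ - mu_0)^T · S^{-1} · (x̄ - mu_0):
  S^{-1} · (x̄ - mu_0) = (-0.1578, 0.7527),
  (x̄ - mu_0)^T · [...] = (0)·(-0.1578) + (4.8333)·(0.7527) = 3.6379.

Step 5 — scale by n: T² = 6 · 3.6379 = 21.8277.

T² ≈ 21.8277


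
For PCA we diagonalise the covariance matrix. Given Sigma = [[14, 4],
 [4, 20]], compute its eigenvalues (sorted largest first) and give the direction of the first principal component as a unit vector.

Step 1 — characteristic polynomial of 2×2 Sigma:
  det(Sigma - λI) = λ² - trace · λ + det = 0.
  trace = 14 + 20 = 34, det = 14·20 - (4)² = 264.
Step 2 — discriminant:
  Δ = trace² - 4·det = 1156 - 1056 = 100.
Step 3 — eigenvalues:
  λ = (trace ± √Δ)/2 = (34 ± 10)/2,
  λ_1 = 22,  λ_2 = 12.

Step 4 — unit eigenvector for λ_1: solve (Sigma - λ_1 I)v = 0. First row:
  (14 - 22)·v_x + (4)·v_y = 0, i.e. (-8)·v_x + (4)·v_y = 0,
  so v ∝ (b, λ_1 - a) = (4, 8) = u.
  ||u|| = √((4)² + (8)²) = √(80) ≈ 8.9443,
  v_1 = u/||u|| ≈ (0.4472, 0.8944) (||v_1|| = 1).

λ_1 = 22,  λ_2 = 12;  v_1 ≈ (0.4472, 0.8944)


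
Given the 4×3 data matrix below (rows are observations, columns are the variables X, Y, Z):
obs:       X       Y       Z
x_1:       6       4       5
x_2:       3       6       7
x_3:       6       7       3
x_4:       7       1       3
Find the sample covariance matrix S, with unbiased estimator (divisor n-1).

Step 1 — column means:
  mean(X) = (6 + 3 + 6 + 7) / 4 = 22/4 = 5.5
  mean(Y) = (4 + 6 + 7 + 1) / 4 = 18/4 = 4.5
  mean(Z) = (5 + 7 + 3 + 3) / 4 = 18/4 = 4.5

Step 2 — sample covariance S[i,j] = (1/(n-1)) · Σ_k (x_{k,i} - mean_i) · (x_{k,j} - mean_j), with n-1 = 3.
  S[X,X] = ((0.5)·(0.5) + (-2.5)·(-2.5) + (0.5)·(0.5) + (1.5)·(1.5)) / 3 = 9/3 = 3
  S[X,Y] = ((0.5)·(-0.5) + (-2.5)·(1.5) + (0.5)·(2.5) + (1.5)·(-3.5)) / 3 = -8/3 = -2.6667
  S[X,Z] = ((0.5)·(0.5) + (-2.5)·(2.5) + (0.5)·(-1.5) + (1.5)·(-1.5)) / 3 = -9/3 = -3
  S[Y,Y] = ((-0.5)·(-0.5) + (1.5)·(1.5) + (2.5)·(2.5) + (-3.5)·(-3.5)) / 3 = 21/3 = 7
  S[Y,Z] = ((-0.5)·(0.5) + (1.5)·(2.5) + (2.5)·(-1.5) + (-3.5)·(-1.5)) / 3 = 5/3 = 1.6667
  S[Z,Z] = ((0.5)·(0.5) + (2.5)·(2.5) + (-1.5)·(-1.5) + (-1.5)·(-1.5)) / 3 = 11/3 = 3.6667

S is symmetric (S[j,i] = S[i,j]). Assembling:

S = [[3, -2.6667, -3],
 [-2.6667, 7, 1.6667],
 [-3, 1.6667, 3.6667]]


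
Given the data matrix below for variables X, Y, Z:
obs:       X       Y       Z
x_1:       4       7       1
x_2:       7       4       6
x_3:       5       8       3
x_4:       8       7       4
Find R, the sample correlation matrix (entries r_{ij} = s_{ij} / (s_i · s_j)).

Step 1 — column means:
  mean(X) = (4 + 7 + 5 + 8) / 4 = 24/4 = 6
  mean(Y) = (7 + 4 + 8 + 7) / 4 = 26/4 = 6.5
  mean(Z) = (1 + 6 + 3 + 4) / 4 = 14/4 = 3.5

Step 2 — sample variances and covariances s[i,j] = (1/(n-1)) · Σ_k (x_{k,i} - mean_i) · (x_{k,j} - mean_j), with n-1 = 3:
  s[X,X] = ((-2)·(-2) + (1)·(1) + (-1)·(-1) + (2)·(2)) / 3 = 10/3 = 3.3333
  s[X,Y] = ((-2)·(0.5) + (1)·(-2.5) + (-1)·(1.5) + (2)·(0.5)) / 3 = -4/3 = -1.3333
  s[X,Z] = ((-2)·(-2.5) + (1)·(2.5) + (-1)·(-0.5) + (2)·(0.5)) / 3 = 9/3 = 3
  s[Y,Y] = ((0.5)·(0.5) + (-2.5)·(-2.5) + (1.5)·(1.5) + (0.5)·(0.5)) / 3 = 9/3 = 3
  s[Y,Z] = ((0.5)·(-2.5) + (-2.5)·(2.5) + (1.5)·(-0.5) + (0.5)·(0.5)) / 3 = -8/3 = -2.6667
  s[Z,Z] = ((-2.5)·(-2.5) + (2.5)·(2.5) + (-0.5)·(-0.5) + (0.5)·(0.5)) / 3 = 13/3 = 4.3333
  Sample standard deviations s_i = √(s[i,i]):
  s(X) = √(3.3333) = 1.8257
  s(Y) = √(3) = 1.7321
  s(Z) = √(4.3333) = 2.0817

Step 3 — r_{ij} = s_{ij} / (s_i · s_j):
  r[X,X] = 1 (diagonal).
  r[X,Y] = -1.3333 / (1.8257 · 1.7321) = -1.3333 / 3.1623 = -0.4216
  r[X,Z] = 3 / (1.8257 · 2.0817) = 3 / 3.8006 = 0.7894
  r[Y,Y] = 1 (diagonal).
  r[Y,Z] = -2.6667 / (1.7321 · 2.0817) = -2.6667 / 3.6056 = -0.7396
  r[Z,Z] = 1 (diagonal).

R is symmetric with unit diagonal. Assembling:

R = [[1, -0.4216, 0.7894],
 [-0.4216, 1, -0.7396],
 [0.7894, -0.7396, 1]]


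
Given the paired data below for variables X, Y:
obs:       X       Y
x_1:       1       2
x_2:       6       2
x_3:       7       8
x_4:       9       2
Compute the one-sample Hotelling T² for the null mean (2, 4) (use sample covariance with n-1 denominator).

Step 1 — sample mean vector:
  mean(X) = (1 + 6 + 7 + 9) / 4 = 23/4 = 5.75
  mean(Y) = (2 + 2 + 8 + 2) / 4 = 14/4 = 3.5
  x̄ = (5.75, 3.5),  deviation x̄ - mu_0 = (5.75, 3.5) - (2, 4) = (3.75, -0.5).

Step 2 — sample covariance matrix, S[i,j] = (1/(n-1)) · Σ_k (x_{k,i} - mean_i) · (x_{k,j} - mean_j), divisor n-1 = 3:
  S[X,X] = ((-4.75)·(-4.75) + (0.25)·(0.25) + (1.25)·(1.25) + (3.25)·(3.25)) / 3 = 34.75/3 = 11.5833
  S[X,Y] = ((-4.75)·(-1.5) + (0.25)·(-1.5) + (1.25)·(4.5) + (3.25)·(-1.5)) / 3 = 7.5/3 = 2.5
  S[Y,Y] = ((-1.5)·(-1.5) + (-1.5)·(-1.5) + (4.5)·(4.5) + (-1.5)·(-1.5)) / 3 = 27/3 = 9
  S = [[11.5833, 2.5],
 [2.5, 9]].

Step 3 — invert S. det(S) = 11.5833·9 - (2.5)² = 98.
  S^{-1} = (1/det) · [[d, -b], [-b, a]] = [[0.0918, -0.0255],
 [-0.0255, 0.1182]].

Step 4 — quadratic form (x̄ - mu_0)^T · S^{-1} · (x̄ - mu_0):
  S^{-1} · (x̄ - mu_0) = (0.3571, -0.1548),
  (x̄ - mu_0)^T · [...] = (3.75)·(0.3571) + (-0.5)·(-0.1548) = 1.4167.

Step 5 — scale by n: T² = 4 · 1.4167 = 5.6667.

T² ≈ 5.6667


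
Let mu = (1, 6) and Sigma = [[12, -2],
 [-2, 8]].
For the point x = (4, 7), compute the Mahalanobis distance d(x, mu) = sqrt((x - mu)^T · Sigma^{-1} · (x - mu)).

Step 1 — centre the observation: (x - mu) = (3, 1).

Step 2 — invert Sigma. det(Sigma) = 12·8 - (-2)² = 92.
  Sigma^{-1} = (1/det) · [[d, -b], [-b, a]] = [[0.087, 0.0217],
 [0.0217, 0.1304]].

Step 3 — form the quadratic (x - mu)^T · Sigma^{-1} · (x - mu):
  Sigma^{-1} · (x - mu) = (0.2826, 0.1957).
  (x - mu)^T · [Sigma^{-1} · (x - mu)] = (3)·(0.2826) + (1)·(0.1957) = 1.0435.

Step 4 — take square root: d = √(1.0435) ≈ 1.0215.

d(x, mu) = √(1.0435) ≈ 1.0215


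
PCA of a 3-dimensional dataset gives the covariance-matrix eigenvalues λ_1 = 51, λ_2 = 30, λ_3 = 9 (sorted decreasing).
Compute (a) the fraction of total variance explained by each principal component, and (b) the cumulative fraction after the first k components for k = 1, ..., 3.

Step 1 — total variance = trace(Sigma) = Σ λ_i = 51 + 30 + 9 = 90.

Step 2 — fraction explained by component i = λ_i / Σ λ:
  PC1: 51/90 = 0.5667
  PC2: 30/90 = 0.3333
  PC3: 9/90 = 0.1

Step 3 — cumulative fraction after k components = (λ_1 + ... + λ_k) / Σ λ:
  k = 1: 51/90 = 0.5667
  k = 2: (51 + 30)/90 = 81/90 = 0.9
  k = 3: (51 + 30 + 9)/90 = 90/90 = 1

Summary (fraction, with percent):

explained: PC1 0.5667 (56.67%), PC2 0.3333 (33.33%), PC3 0.1 (10%);  cumulative: 0.5667, 0.9, 1


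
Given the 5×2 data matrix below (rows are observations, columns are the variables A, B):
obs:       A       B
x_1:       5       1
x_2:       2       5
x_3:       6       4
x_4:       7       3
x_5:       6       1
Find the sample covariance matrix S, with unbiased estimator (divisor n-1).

Step 1 — column means:
  mean(A) = (5 + 2 + 6 + 7 + 6) / 5 = 26/5 = 5.2
  mean(B) = (1 + 5 + 4 + 3 + 1) / 5 = 14/5 = 2.8

Step 2 — sample covariance S[i,j] = (1/(n-1)) · Σ_k (x_{k,i} - mean_i) · (x_{k,j} - mean_j), with n-1 = 4.
  S[A,A] = ((-0.2)·(-0.2) + (-3.2)·(-3.2) + (0.8)·(0.8) + (1.8)·(1.8) + (0.8)·(0.8)) / 4 = 14.8/4 = 3.7
  S[A,B] = ((-0.2)·(-1.8) + (-3.2)·(2.2) + (0.8)·(1.2) + (1.8)·(0.2) + (0.8)·(-1.8)) / 4 = -6.8/4 = -1.7
  S[B,B] = ((-1.8)·(-1.8) + (2.2)·(2.2) + (1.2)·(1.2) + (0.2)·(0.2) + (-1.8)·(-1.8)) / 4 = 12.8/4 = 3.2

S is symmetric (S[j,i] = S[i,j]). Assembling:

S = [[3.7, -1.7],
 [-1.7, 3.2]]


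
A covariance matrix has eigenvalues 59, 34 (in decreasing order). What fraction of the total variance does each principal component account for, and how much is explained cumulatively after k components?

Step 1 — total variance = trace(Sigma) = Σ λ_i = 59 + 34 = 93.

Step 2 — fraction explained by component i = λ_i / Σ λ:
  PC1: 59/93 = 0.6344
  PC2: 34/93 = 0.3656

Step 3 — cumulative fraction after k components = (λ_1 + ... + λ_k) / Σ λ:
  k = 1: 59/93 = 0.6344
  k = 2: (59 + 34)/93 = 93/93 = 1

Summary (fraction, with percent):

explained: PC1 0.6344 (63.44%), PC2 0.3656 (36.56%);  cumulative: 0.6344, 1


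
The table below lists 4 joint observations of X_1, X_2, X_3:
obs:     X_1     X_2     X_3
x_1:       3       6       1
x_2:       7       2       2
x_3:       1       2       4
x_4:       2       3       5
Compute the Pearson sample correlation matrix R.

Step 1 — column means:
  mean(X_1) = (3 + 7 + 1 + 2) / 4 = 13/4 = 3.25
  mean(X_2) = (6 + 2 + 2 + 3) / 4 = 13/4 = 3.25
  mean(X_3) = (1 + 2 + 4 + 5) / 4 = 12/4 = 3

Step 2 — sample variances and covariances s[i,j] = (1/(n-1)) · Σ_k (x_{k,i} - mean_i) · (x_{k,j} - mean_j), with n-1 = 3:
  s[X_1,X_1] = ((-0.25)·(-0.25) + (3.75)·(3.75) + (-2.25)·(-2.25) + (-1.25)·(-1.25)) / 3 = 20.75/3 = 6.9167
  s[X_1,X_2] = ((-0.25)·(2.75) + (3.75)·(-1.25) + (-2.25)·(-1.25) + (-1.25)·(-0.25)) / 3 = -2.25/3 = -0.75
  s[X_1,X_3] = ((-0.25)·(-2) + (3.75)·(-1) + (-2.25)·(1) + (-1.25)·(2)) / 3 = -8/3 = -2.6667
  s[X_2,X_2] = ((2.75)·(2.75) + (-1.25)·(-1.25) + (-1.25)·(-1.25) + (-0.25)·(-0.25)) / 3 = 10.75/3 = 3.5833
  s[X_2,X_3] = ((2.75)·(-2) + (-1.25)·(-1) + (-1.25)·(1) + (-0.25)·(2)) / 3 = -6/3 = -2
  s[X_3,X_3] = ((-2)·(-2) + (-1)·(-1) + (1)·(1) + (2)·(2)) / 3 = 10/3 = 3.3333
  Sample standard deviations s_i = √(s[i,i]):
  s(X_1) = √(6.9167) = 2.63
  s(X_2) = √(3.5833) = 1.893
  s(X_3) = √(3.3333) = 1.8257

Step 3 — r_{ij} = s_{ij} / (s_i · s_j):
  r[X_1,X_1] = 1 (diagonal).
  r[X_1,X_2] = -0.75 / (2.63 · 1.893) = -0.75 / 4.9784 = -0.1507
  r[X_1,X_3] = -2.6667 / (2.63 · 1.8257) = -2.6667 / 4.8016 = -0.5554
  r[X_2,X_2] = 1 (diagonal).
  r[X_2,X_3] = -2 / (1.893 · 1.8257) = -2 / 3.4561 = -0.5787
  r[X_3,X_3] = 1 (diagonal).

R is symmetric with unit diagonal. Assembling:

R = [[1, -0.1507, -0.5554],
 [-0.1507, 1, -0.5787],
 [-0.5554, -0.5787, 1]]


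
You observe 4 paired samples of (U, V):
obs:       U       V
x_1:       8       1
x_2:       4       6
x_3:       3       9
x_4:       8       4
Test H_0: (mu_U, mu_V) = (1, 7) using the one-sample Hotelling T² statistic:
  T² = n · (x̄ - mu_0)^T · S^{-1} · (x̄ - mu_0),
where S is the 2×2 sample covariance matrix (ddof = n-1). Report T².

Step 1 — sample mean vector:
  mean(U) = (8 + 4 + 3 + 8) / 4 = 23/4 = 5.75
  mean(V) = (1 + 6 + 9 + 4) / 4 = 20/4 = 5
  x̄ = (5.75, 5),  deviation x̄ - mu_0 = (5.75, 5) - (1, 7) = (4.75, -2).

Step 2 — sample covariance matrix, S[i,j] = (1/(n-1)) · Σ_k (x_{k,i} - mean_i) · (x_{k,j} - mean_j), divisor n-1 = 3:
  S[U,U] = ((2.25)·(2.25) + (-1.75)·(-1.75) + (-2.75)·(-2.75) + (2.25)·(2.25)) / 3 = 20.75/3 = 6.9167
  S[U,V] = ((2.25)·(-4) + (-1.75)·(1) + (-2.75)·(4) + (2.25)·(-1)) / 3 = -24/3 = -8
  S[V,V] = ((-4)·(-4) + (1)·(1) + (4)·(4) + (-1)·(-1)) / 3 = 34/3 = 11.3333
  S = [[6.9167, -8],
 [-8, 11.3333]].

Step 3 — invert S. det(S) = 6.9167·11.3333 - (-8)² = 14.3889.
  S^{-1} = (1/det) · [[d, -b], [-b, a]] = [[0.7876, 0.556],
 [0.556, 0.4807]].

Step 4 — quadratic form (x̄ - mu_0)^T · S^{-1} · (x̄ - mu_0):
  S^{-1} · (x̄ - mu_0) = (2.6293, 1.6795),
  (x̄ - mu_0)^T · [...] = (4.75)·(2.6293) + (-2)·(1.6795) = 9.1303.

Step 5 — scale by n: T² = 4 · 9.1303 = 36.5212.

T² ≈ 36.5212


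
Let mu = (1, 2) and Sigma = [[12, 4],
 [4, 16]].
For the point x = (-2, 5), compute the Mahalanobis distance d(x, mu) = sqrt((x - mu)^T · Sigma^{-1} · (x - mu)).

Step 1 — centre the observation: (x - mu) = (-3, 3).

Step 2 — invert Sigma. det(Sigma) = 12·16 - (4)² = 176.
  Sigma^{-1} = (1/det) · [[d, -b], [-b, a]] = [[0.0909, -0.0227],
 [-0.0227, 0.0682]].

Step 3 — form the quadratic (x - mu)^T · Sigma^{-1} · (x - mu):
  Sigma^{-1} · (x - mu) = (-0.3409, 0.2727).
  (x - mu)^T · [Sigma^{-1} · (x - mu)] = (-3)·(-0.3409) + (3)·(0.2727) = 1.8409.

Step 4 — take square root: d = √(1.8409) ≈ 1.3568.

d(x, mu) = √(1.8409) ≈ 1.3568


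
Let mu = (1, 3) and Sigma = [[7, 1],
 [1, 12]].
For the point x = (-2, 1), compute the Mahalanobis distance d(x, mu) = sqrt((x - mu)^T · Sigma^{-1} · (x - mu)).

Step 1 — centre the observation: (x - mu) = (-3, -2).

Step 2 — invert Sigma. det(Sigma) = 7·12 - (1)² = 83.
  Sigma^{-1} = (1/det) · [[d, -b], [-b, a]] = [[0.1446, -0.012],
 [-0.012, 0.0843]].

Step 3 — form the quadratic (x - mu)^T · Sigma^{-1} · (x - mu):
  Sigma^{-1} · (x - mu) = (-0.4096, -0.1325).
  (x - mu)^T · [Sigma^{-1} · (x - mu)] = (-3)·(-0.4096) + (-2)·(-0.1325) = 1.494.

Step 4 — take square root: d = √(1.494) ≈ 1.2223.

d(x, mu) = √(1.494) ≈ 1.2223


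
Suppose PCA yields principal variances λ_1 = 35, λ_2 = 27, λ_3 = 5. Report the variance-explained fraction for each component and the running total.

Step 1 — total variance = trace(Sigma) = Σ λ_i = 35 + 27 + 5 = 67.

Step 2 — fraction explained by component i = λ_i / Σ λ:
  PC1: 35/67 = 0.5224
  PC2: 27/67 = 0.403
  PC3: 5/67 = 0.0746

Step 3 — cumulative fraction after k components = (λ_1 + ... + λ_k) / Σ λ:
  k = 1: 35/67 = 0.5224
  k = 2: (35 + 27)/67 = 62/67 = 0.9254
  k = 3: (35 + 27 + 5)/67 = 67/67 = 1

Summary (fraction, with percent):

explained: PC1 0.5224 (52.24%), PC2 0.403 (40.3%), PC3 0.0746 (7.46%);  cumulative: 0.5224, 0.9254, 1


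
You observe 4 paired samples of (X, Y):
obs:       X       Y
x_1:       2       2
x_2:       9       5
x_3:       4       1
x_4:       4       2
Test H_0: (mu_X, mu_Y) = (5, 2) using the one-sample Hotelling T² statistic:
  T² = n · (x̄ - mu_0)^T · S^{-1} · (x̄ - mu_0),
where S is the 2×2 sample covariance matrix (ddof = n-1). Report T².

Step 1 — sample mean vector:
  mean(X) = (2 + 9 + 4 + 4) / 4 = 19/4 = 4.75
  mean(Y) = (2 + 5 + 1 + 2) / 4 = 10/4 = 2.5
  x̄ = (4.75, 2.5),  deviation x̄ - mu_0 = (4.75, 2.5) - (5, 2) = (-0.25, 0.5).

Step 2 — sample covariance matrix, S[i,j] = (1/(n-1)) · Σ_k (x_{k,i} - mean_i) · (x_{k,j} - mean_j), divisor n-1 = 3:
  S[X,X] = ((-2.75)·(-2.75) + (4.25)·(4.25) + (-0.75)·(-0.75) + (-0.75)·(-0.75)) / 3 = 26.75/3 = 8.9167
  S[X,Y] = ((-2.75)·(-0.5) + (4.25)·(2.5) + (-0.75)·(-1.5) + (-0.75)·(-0.5)) / 3 = 13.5/3 = 4.5
  S[Y,Y] = ((-0.5)·(-0.5) + (2.5)·(2.5) + (-1.5)·(-1.5) + (-0.5)·(-0.5)) / 3 = 9/3 = 3
  S = [[8.9167, 4.5],
 [4.5, 3]].

Step 3 — invert S. det(S) = 8.9167·3 - (4.5)² = 6.5.
  S^{-1} = (1/det) · [[d, -b], [-b, a]] = [[0.4615, -0.6923],
 [-0.6923, 1.3718]].

Step 4 — quadratic form (x̄ - mu_0)^T · S^{-1} · (x̄ - mu_0):
  S^{-1} · (x̄ - mu_0) = (-0.4615, 0.859),
  (x̄ - mu_0)^T · [...] = (-0.25)·(-0.4615) + (0.5)·(0.859) = 0.5449.

Step 5 — scale by n: T² = 4 · 0.5449 = 2.1795.

T² ≈ 2.1795


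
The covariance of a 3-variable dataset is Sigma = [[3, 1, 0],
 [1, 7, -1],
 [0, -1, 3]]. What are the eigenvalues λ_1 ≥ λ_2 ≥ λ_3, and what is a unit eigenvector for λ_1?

Step 1 — characteristic polynomial p(λ) = det(λI - Sigma) = λ³ - tr·λ² + c_1·λ - det, where tr = trace, c_1 = sum of the principal 2×2 minors, det = det(Sigma):
  tr = 3 + 7 + 3 = 13,
  c_1 = (3·7 - (1)²) + (3·3 - (0)²) + (7·3 - (-1)²) = 20 + 9 + 20 = 49,
  det = 3·(7·3 - (-1)²) - (1)·((1)·3 - (-1)·(0)) + (0)·((1)·(-1) - 7·(0)) = 3·(20) - (1)·(3) + (0)·(-1) = 57.
  So p(λ) = λ³ - 13λ² + 49λ - 57.
Step 2 — look for an integer root (rational root theorem: any rational root is an integer divisor of 57). Testing λ = 3:
  p(3) = 27 - 117 + 147 - 57 = 0  ✓
  Dividing out (λ - 3): p(λ) = (λ - 3)(λ² - 10λ + 19).
Step 3 — remaining eigenvalues from the quadratic λ² - 10λ + 19 = 0:
  Δ = 10² - 4·19 = 100 - 76 = 24,  λ = (10 ± √24)/2 = (10 ± 4.899)/2 ≈ 7.4495 or 2.5505.
  Sorted: λ_1 = 7.4495,  λ_2 = 3,  λ_3 = 2.5505  (check: sum = 13 = tr ✓).

Step 4 — unit eigenvector for λ_1 ≈ 7.4495: v spans the null space of (Sigma - λ_1 I), whose rows are
  r_1 = (-4.4495, 1, 0),  r_2 = (1, -0.4495, -1),  r_3 = (0, -1, -4.4495).
  v is orthogonal to every row, so take v ∝ r_1 × r_2 = ((1)·(-1) - (0)·(-0.4495), (0)·(1) - (-4.4495)·(-1), (-4.4495)·(-0.4495) - (1)·(1)) ≈ (-1, -4.4495, 1).
  Rescale (multiply by -1 so the first nonzero entry is positive): u = (1, 4.4495, -1).
  ||u|| = √((1)² + (4.4495)² + (-1)²) = √(21.798) ≈ 4.6688,  v_1 = u/||u|| ≈ (0.2142, 0.953, -0.2142) (||v_1|| = 1).

λ_1 = 7.4495,  λ_2 = 3,  λ_3 = 2.5505;  v_1 ≈ (0.2142, 0.953, -0.2142)


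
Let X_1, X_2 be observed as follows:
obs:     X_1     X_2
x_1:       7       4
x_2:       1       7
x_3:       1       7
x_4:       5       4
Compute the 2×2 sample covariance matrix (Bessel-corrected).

Step 1 — column means:
  mean(X_1) = (7 + 1 + 1 + 5) / 4 = 14/4 = 3.5
  mean(X_2) = (4 + 7 + 7 + 4) / 4 = 22/4 = 5.5

Step 2 — sample covariance S[i,j] = (1/(n-1)) · Σ_k (x_{k,i} - mean_i) · (x_{k,j} - mean_j), with n-1 = 3.
  S[X_1,X_1] = ((3.5)·(3.5) + (-2.5)·(-2.5) + (-2.5)·(-2.5) + (1.5)·(1.5)) / 3 = 27/3 = 9
  S[X_1,X_2] = ((3.5)·(-1.5) + (-2.5)·(1.5) + (-2.5)·(1.5) + (1.5)·(-1.5)) / 3 = -15/3 = -5
  S[X_2,X_2] = ((-1.5)·(-1.5) + (1.5)·(1.5) + (1.5)·(1.5) + (-1.5)·(-1.5)) / 3 = 9/3 = 3

S is symmetric (S[j,i] = S[i,j]). Assembling:

S = [[9, -5],
 [-5, 3]]


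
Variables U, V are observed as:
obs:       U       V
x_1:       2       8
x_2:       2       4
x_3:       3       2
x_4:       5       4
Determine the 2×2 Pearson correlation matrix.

Step 1 — column means:
  mean(U) = (2 + 2 + 3 + 5) / 4 = 12/4 = 3
  mean(V) = (8 + 4 + 2 + 4) / 4 = 18/4 = 4.5

Step 2 — sample variances and covariances s[i,j] = (1/(n-1)) · Σ_k (x_{k,i} - mean_i) · (x_{k,j} - mean_j), with n-1 = 3:
  s[U,U] = ((-1)·(-1) + (-1)·(-1) + (0)·(0) + (2)·(2)) / 3 = 6/3 = 2
  s[U,V] = ((-1)·(3.5) + (-1)·(-0.5) + (0)·(-2.5) + (2)·(-0.5)) / 3 = -4/3 = -1.3333
  s[V,V] = ((3.5)·(3.5) + (-0.5)·(-0.5) + (-2.5)·(-2.5) + (-0.5)·(-0.5)) / 3 = 19/3 = 6.3333
  Sample standard deviations s_i = √(s[i,i]):
  s(U) = √(2) = 1.4142
  s(V) = √(6.3333) = 2.5166

Step 3 — r_{ij} = s_{ij} / (s_i · s_j):
  r[U,U] = 1 (diagonal).
  r[U,V] = -1.3333 / (1.4142 · 2.5166) = -1.3333 / 3.559 = -0.3746
  r[V,V] = 1 (diagonal).

R is symmetric with unit diagonal. Assembling:

R = [[1, -0.3746],
 [-0.3746, 1]]


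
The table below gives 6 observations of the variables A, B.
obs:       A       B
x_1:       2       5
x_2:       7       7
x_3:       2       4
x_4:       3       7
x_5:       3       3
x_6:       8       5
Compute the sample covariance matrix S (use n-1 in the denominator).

Step 1 — column means:
  mean(A) = (2 + 7 + 2 + 3 + 3 + 8) / 6 = 25/6 = 4.1667
  mean(B) = (5 + 7 + 4 + 7 + 3 + 5) / 6 = 31/6 = 5.1667

Step 2 — sample covariance S[i,j] = (1/(n-1)) · Σ_k (x_{k,i} - mean_i) · (x_{k,j} - mean_j), with n-1 = 5.
  S[A,A] = ((-2.1667)·(-2.1667) + (2.8333)·(2.8333) + (-2.1667)·(-2.1667) + (-1.1667)·(-1.1667) + (-1.1667)·(-1.1667) + (3.8333)·(3.8333)) / 5 = 34.8333/5 = 6.9667
  S[A,B] = ((-2.1667)·(-0.1667) + (2.8333)·(1.8333) + (-2.1667)·(-1.1667) + (-1.1667)·(1.8333) + (-1.1667)·(-2.1667) + (3.8333)·(-0.1667)) / 5 = 7.8333/5 = 1.5667
  S[B,B] = ((-0.1667)·(-0.1667) + (1.8333)·(1.8333) + (-1.1667)·(-1.1667) + (1.8333)·(1.8333) + (-2.1667)·(-2.1667) + (-0.1667)·(-0.1667)) / 5 = 12.8333/5 = 2.5667

S is symmetric (S[j,i] = S[i,j]). Assembling:

S = [[6.9667, 1.5667],
 [1.5667, 2.5667]]


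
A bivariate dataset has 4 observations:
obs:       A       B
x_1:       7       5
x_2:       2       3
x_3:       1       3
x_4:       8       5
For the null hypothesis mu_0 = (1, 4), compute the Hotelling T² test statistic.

Step 1 — sample mean vector:
  mean(A) = (7 + 2 + 1 + 8) / 4 = 18/4 = 4.5
  mean(B) = (5 + 3 + 3 + 5) / 4 = 16/4 = 4
  x̄ = (4.5, 4),  deviation x̄ - mu_0 = (4.5, 4) - (1, 4) = (3.5, 0).

Step 2 — sample covariance matrix, S[i,j] = (1/(n-1)) · Σ_k (x_{k,i} - mean_i) · (x_{k,j} - mean_j), divisor n-1 = 3:
  S[A,A] = ((2.5)·(2.5) + (-2.5)·(-2.5) + (-3.5)·(-3.5) + (3.5)·(3.5)) / 3 = 37/3 = 12.3333
  S[A,B] = ((2.5)·(1) + (-2.5)·(-1) + (-3.5)·(-1) + (3.5)·(1)) / 3 = 12/3 = 4
  S[B,B] = ((1)·(1) + (-1)·(-1) + (-1)·(-1) + (1)·(1)) / 3 = 4/3 = 1.3333
  S = [[12.3333, 4],
 [4, 1.3333]].

Step 3 — invert S. det(S) = 12.3333·1.3333 - (4)² = 0.4444.
  S^{-1} = (1/det) · [[d, -b], [-b, a]] = [[3, -9],
 [-9, 27.75]].

Step 4 — quadratic form (x̄ - mu_0)^T · S^{-1} · (x̄ - mu_0):
  S^{-1} · (x̄ - mu_0) = (10.5, -31.5),
  (x̄ - mu_0)^T · [...] = (3.5)·(10.5) + (0)·(-31.5) = 36.75.

Step 5 — scale by n: T² = 4 · 36.75 = 147.

T² ≈ 147


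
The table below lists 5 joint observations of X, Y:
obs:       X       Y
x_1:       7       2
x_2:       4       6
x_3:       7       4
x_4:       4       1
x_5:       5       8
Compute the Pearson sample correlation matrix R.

Step 1 — column means:
  mean(X) = (7 + 4 + 7 + 4 + 5) / 5 = 27/5 = 5.4
  mean(Y) = (2 + 6 + 4 + 1 + 8) / 5 = 21/5 = 4.2

Step 2 — sample variances and covariances s[i,j] = (1/(n-1)) · Σ_k (x_{k,i} - mean_i) · (x_{k,j} - mean_j), with n-1 = 4:
  s[X,X] = ((1.6)·(1.6) + (-1.4)·(-1.4) + (1.6)·(1.6) + (-1.4)·(-1.4) + (-0.4)·(-0.4)) / 4 = 9.2/4 = 2.3
  s[X,Y] = ((1.6)·(-2.2) + (-1.4)·(1.8) + (1.6)·(-0.2) + (-1.4)·(-3.2) + (-0.4)·(3.8)) / 4 = -3.4/4 = -0.85
  s[Y,Y] = ((-2.2)·(-2.2) + (1.8)·(1.8) + (-0.2)·(-0.2) + (-3.2)·(-3.2) + (3.8)·(3.8)) / 4 = 32.8/4 = 8.2
  Sample standard deviations s_i = √(s[i,i]):
  s(X) = √(2.3) = 1.5166
  s(Y) = √(8.2) = 2.8636

Step 3 — r_{ij} = s_{ij} / (s_i · s_j):
  r[X,X] = 1 (diagonal).
  r[X,Y] = -0.85 / (1.5166 · 2.8636) = -0.85 / 4.3428 = -0.1957
  r[Y,Y] = 1 (diagonal).

R is symmetric with unit diagonal. Assembling:

R = [[1, -0.1957],
 [-0.1957, 1]]


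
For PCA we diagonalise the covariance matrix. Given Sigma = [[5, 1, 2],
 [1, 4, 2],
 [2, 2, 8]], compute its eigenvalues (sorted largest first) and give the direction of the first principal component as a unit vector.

Step 1 — characteristic polynomial p(λ) = det(λI - Sigma) = λ³ - tr·λ² + c_1·λ - det, where tr = trace, c_1 = sum of the principal 2×2 minors, det = det(Sigma):
  tr = 5 + 4 + 8 = 17,
  c_1 = (5·4 - (1)²) + (5·8 - (2)²) + (4·8 - (2)²) = 19 + 36 + 28 = 83,
  det = 5·(4·8 - (2)²) - (1)·((1)·8 - (2)·(2)) + (2)·((1)·(2) - 4·(2)) = 5·(28) - (1)·(4) + (2)·(-6) = 124.
  So p(λ) = λ³ - 17λ² + 83λ - 124.
Step 2 — look for an integer root (rational root theorem: any rational root is an integer divisor of 124). Testing λ = 4:
  p(4) = 64 - 272 + 332 - 124 = 0  ✓
  Dividing out (λ - 4): p(λ) = (λ - 4)(λ² - 13λ + 31).
Step 3 — remaining eigenvalues from the quadratic λ² - 13λ + 31 = 0:
  Δ = 13² - 4·31 = 169 - 124 = 45,  λ = (13 ± √45)/2 = (13 ± 6.7082)/2 ≈ 9.8541 or 3.1459.
  Sorted: λ_1 = 9.8541,  λ_2 = 4,  λ_3 = 3.1459  (check: sum = 17 = tr ✓).

Step 4 — unit eigenvector for λ_1 ≈ 9.8541: v spans the null space of (Sigma - λ_1 I), whose rows are
  r_1 = (-4.8541, 1, 2),  r_2 = (1, -5.8541, 2),  r_3 = (2, 2, -1.8541).
  v is orthogonal to every row, so take v ∝ r_1 × r_2 = ((1)·(2) - (2)·(-5.8541), (2)·(1) - (-4.8541)·(2), (-4.8541)·(-5.8541) - (1)·(1)) ≈ (13.7082, 11.7082, 27.4164).
  Let u = (13.7082, 11.7082, 27.4164).
  ||u|| = √((13.7082)² + (11.7082)² + (27.4164)²) = √(1076.6563) ≈ 32.8124,  v_1 = u/||u|| ≈ (0.4178, 0.3568, 0.8355) (||v_1|| = 1).

λ_1 = 9.8541,  λ_2 = 4,  λ_3 = 3.1459;  v_1 ≈ (0.4178, 0.3568, 0.8355)


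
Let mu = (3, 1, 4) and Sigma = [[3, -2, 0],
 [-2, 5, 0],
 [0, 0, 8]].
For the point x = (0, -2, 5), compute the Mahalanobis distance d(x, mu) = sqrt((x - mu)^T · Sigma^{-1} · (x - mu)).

Step 1 — centre the observation: (x - mu) = (-3, -3, 1).

Step 2 — invert Sigma (cofactor / det for 3×3, or solve directly):
  Sigma^{-1} = [[0.4545, 0.1818, 0],
 [0.1818, 0.2727, 0],
 [0, 0, 0.125]].

Step 3 — form the quadratic (x - mu)^T · Sigma^{-1} · (x - mu):
  Sigma^{-1} · (x - mu) = (-1.9091, -1.3636, 0.125).
  (x - mu)^T · [Sigma^{-1} · (x - mu)] = (-3)·(-1.9091) + (-3)·(-1.3636) + (1)·(0.125) = 9.9432.

Step 4 — take square root: d = √(9.9432) ≈ 3.1533.

d(x, mu) = √(9.9432) ≈ 3.1533


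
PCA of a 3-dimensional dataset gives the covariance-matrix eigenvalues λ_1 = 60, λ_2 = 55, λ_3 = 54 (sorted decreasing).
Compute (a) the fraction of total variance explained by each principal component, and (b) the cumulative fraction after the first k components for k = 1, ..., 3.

Step 1 — total variance = trace(Sigma) = Σ λ_i = 60 + 55 + 54 = 169.

Step 2 — fraction explained by component i = λ_i / Σ λ:
  PC1: 60/169 = 0.355
  PC2: 55/169 = 0.3254
  PC3: 54/169 = 0.3195

Step 3 — cumulative fraction after k components = (λ_1 + ... + λ_k) / Σ λ:
  k = 1: 60/169 = 0.355
  k = 2: (60 + 55)/169 = 115/169 = 0.6805
  k = 3: (60 + 55 + 54)/169 = 169/169 = 1

Summary (fraction, with percent):

explained: PC1 0.355 (35.5%), PC2 0.3254 (32.54%), PC3 0.3195 (31.95%);  cumulative: 0.355, 0.6805, 1


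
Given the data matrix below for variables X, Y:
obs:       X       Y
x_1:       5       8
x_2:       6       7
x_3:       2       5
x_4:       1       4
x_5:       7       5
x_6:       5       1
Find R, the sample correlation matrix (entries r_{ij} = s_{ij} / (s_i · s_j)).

Step 1 — column means:
  mean(X) = (5 + 6 + 2 + 1 + 7 + 5) / 6 = 26/6 = 4.3333
  mean(Y) = (8 + 7 + 5 + 4 + 5 + 1) / 6 = 30/6 = 5

Step 2 — sample variances and covariances s[i,j] = (1/(n-1)) · Σ_k (x_{k,i} - mean_i) · (x_{k,j} - mean_j), with n-1 = 5:
  s[X,X] = ((0.6667)·(0.6667) + (1.6667)·(1.6667) + (-2.3333)·(-2.3333) + (-3.3333)·(-3.3333) + (2.6667)·(2.6667) + (0.6667)·(0.6667)) / 5 = 27.3333/5 = 5.4667
  s[X,Y] = ((0.6667)·(3) + (1.6667)·(2) + (-2.3333)·(0) + (-3.3333)·(-1) + (2.6667)·(0) + (0.6667)·(-4)) / 5 = 6/5 = 1.2
  s[Y,Y] = ((3)·(3) + (2)·(2) + (0)·(0) + (-1)·(-1) + (0)·(0) + (-4)·(-4)) / 5 = 30/5 = 6
  Sample standard deviations s_i = √(s[i,i]):
  s(X) = √(5.4667) = 2.3381
  s(Y) = √(6) = 2.4495

Step 3 — r_{ij} = s_{ij} / (s_i · s_j):
  r[X,X] = 1 (diagonal).
  r[X,Y] = 1.2 / (2.3381 · 2.4495) = 1.2 / 5.7271 = 0.2095
  r[Y,Y] = 1 (diagonal).

R is symmetric with unit diagonal. Assembling:

R = [[1, 0.2095],
 [0.2095, 1]]


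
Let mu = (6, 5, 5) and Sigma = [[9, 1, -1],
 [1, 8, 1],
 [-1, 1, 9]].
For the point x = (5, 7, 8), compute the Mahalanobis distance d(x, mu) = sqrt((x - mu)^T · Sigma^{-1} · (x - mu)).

Step 1 — centre the observation: (x - mu) = (-1, 2, 3).

Step 2 — invert Sigma (cofactor / det for 3×3, or solve directly):
  Sigma^{-1} = [[0.1145, -0.0161, 0.0145],
 [-0.0161, 0.129, -0.0161],
 [0.0145, -0.0161, 0.1145]].

Step 3 — form the quadratic (x - mu)^T · Sigma^{-1} · (x - mu):
  Sigma^{-1} · (x - mu) = (-0.1032, 0.2258, 0.2968).
  (x - mu)^T · [Sigma^{-1} · (x - mu)] = (-1)·(-0.1032) + (2)·(0.2258) + (3)·(0.2968) = 1.4452.

Step 4 — take square root: d = √(1.4452) ≈ 1.2021.

d(x, mu) = √(1.4452) ≈ 1.2021


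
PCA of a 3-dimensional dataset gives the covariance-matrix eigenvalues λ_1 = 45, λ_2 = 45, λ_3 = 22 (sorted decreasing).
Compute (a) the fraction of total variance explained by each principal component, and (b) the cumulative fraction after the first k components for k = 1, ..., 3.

Step 1 — total variance = trace(Sigma) = Σ λ_i = 45 + 45 + 22 = 112.

Step 2 — fraction explained by component i = λ_i / Σ λ:
  PC1: 45/112 = 0.4018
  PC2: 45/112 = 0.4018
  PC3: 22/112 = 0.1964

Step 3 — cumulative fraction after k components = (λ_1 + ... + λ_k) / Σ λ:
  k = 1: 45/112 = 0.4018
  k = 2: (45 + 45)/112 = 90/112 = 0.8036
  k = 3: (45 + 45 + 22)/112 = 112/112 = 1

Summary (fraction, with percent):

explained: PC1 0.4018 (40.18%), PC2 0.4018 (40.18%), PC3 0.1964 (19.64%);  cumulative: 0.4018, 0.8036, 1


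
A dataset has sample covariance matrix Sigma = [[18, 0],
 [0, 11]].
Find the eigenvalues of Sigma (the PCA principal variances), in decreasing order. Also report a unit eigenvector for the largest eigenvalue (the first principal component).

Step 1 — characteristic polynomial of 2×2 Sigma:
  det(Sigma - λI) = λ² - trace · λ + det = 0.
  trace = 18 + 11 = 29, det = 18·11 - (0)² = 198.
Step 2 — discriminant:
  Δ = trace² - 4·det = 841 - 792 = 49.
Step 3 — eigenvalues:
  λ = (trace ± √Δ)/2 = (29 ± 7)/2,
  λ_1 = 18,  λ_2 = 11.

Step 4 — unit eigenvector for λ_1: Sigma is diagonal, so its eigenvectors are the coordinate axes. λ_1 = 18 is the diagonal entry on the first coordinate axis, hence
  v_1 = (1, 0) (||v_1|| = 1).

λ_1 = 18,  λ_2 = 11;  v_1 ≈ (1, 0)


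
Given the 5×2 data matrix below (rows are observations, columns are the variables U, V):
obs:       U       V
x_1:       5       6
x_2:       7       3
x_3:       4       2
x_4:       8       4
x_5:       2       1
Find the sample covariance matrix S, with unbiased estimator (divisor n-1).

Step 1 — column means:
  mean(U) = (5 + 7 + 4 + 8 + 2) / 5 = 26/5 = 5.2
  mean(V) = (6 + 3 + 2 + 4 + 1) / 5 = 16/5 = 3.2

Step 2 — sample covariance S[i,j] = (1/(n-1)) · Σ_k (x_{k,i} - mean_i) · (x_{k,j} - mean_j), with n-1 = 4.
  S[U,U] = ((-0.2)·(-0.2) + (1.8)·(1.8) + (-1.2)·(-1.2) + (2.8)·(2.8) + (-3.2)·(-3.2)) / 4 = 22.8/4 = 5.7
  S[U,V] = ((-0.2)·(2.8) + (1.8)·(-0.2) + (-1.2)·(-1.2) + (2.8)·(0.8) + (-3.2)·(-2.2)) / 4 = 9.8/4 = 2.45
  S[V,V] = ((2.8)·(2.8) + (-0.2)·(-0.2) + (-1.2)·(-1.2) + (0.8)·(0.8) + (-2.2)·(-2.2)) / 4 = 14.8/4 = 3.7

S is symmetric (S[j,i] = S[i,j]). Assembling:

S = [[5.7, 2.45],
 [2.45, 3.7]]


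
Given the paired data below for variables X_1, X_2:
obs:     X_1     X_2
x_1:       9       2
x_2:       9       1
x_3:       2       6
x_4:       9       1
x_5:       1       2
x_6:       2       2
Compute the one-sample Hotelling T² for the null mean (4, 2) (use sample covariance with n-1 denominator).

Step 1 — sample mean vector:
  mean(X_1) = (9 + 9 + 2 + 9 + 1 + 2) / 6 = 32/6 = 5.3333
  mean(X_2) = (2 + 1 + 6 + 1 + 2 + 2) / 6 = 14/6 = 2.3333
  x̄ = (5.3333, 2.3333),  deviation x̄ - mu_0 = (5.3333, 2.3333) - (4, 2) = (1.3333, 0.3333).

Step 2 — sample covariance matrix, S[i,j] = (1/(n-1)) · Σ_k (x_{k,i} - mean_i) · (x_{k,j} - mean_j), divisor n-1 = 5:
  S[X_1,X_1] = ((3.6667)·(3.6667) + (3.6667)·(3.6667) + (-3.3333)·(-3.3333) + (3.6667)·(3.6667) + (-4.3333)·(-4.3333) + (-3.3333)·(-3.3333)) / 5 = 81.3333/5 = 16.2667
  S[X_1,X_2] = ((3.6667)·(-0.3333) + (3.6667)·(-1.3333) + (-3.3333)·(3.6667) + (3.6667)·(-1.3333) + (-4.3333)·(-0.3333) + (-3.3333)·(-0.3333)) / 5 = -20.6667/5 = -4.1333
  S[X_2,X_2] = ((-0.3333)·(-0.3333) + (-1.3333)·(-1.3333) + (3.6667)·(3.6667) + (-1.3333)·(-1.3333) + (-0.3333)·(-0.3333) + (-0.3333)·(-0.3333)) / 5 = 17.3333/5 = 3.4667
  S = [[16.2667, -4.1333],
 [-4.1333, 3.4667]].

Step 3 — invert S. det(S) = 16.2667·3.4667 - (-4.1333)² = 39.3067.
  S^{-1} = (1/det) · [[d, -b], [-b, a]] = [[0.0882, 0.1052],
 [0.1052, 0.4138]].

Step 4 — quadratic form (x̄ - mu_0)^T · S^{-1} · (x̄ - mu_0):
  S^{-1} · (x̄ - mu_0) = (0.1526, 0.2782),
  (x̄ - mu_0)^T · [...] = (1.3333)·(0.1526) + (0.3333)·(0.2782) = 0.2962.

Step 5 — scale by n: T² = 6 · 0.2962 = 1.7775.

T² ≈ 1.7775


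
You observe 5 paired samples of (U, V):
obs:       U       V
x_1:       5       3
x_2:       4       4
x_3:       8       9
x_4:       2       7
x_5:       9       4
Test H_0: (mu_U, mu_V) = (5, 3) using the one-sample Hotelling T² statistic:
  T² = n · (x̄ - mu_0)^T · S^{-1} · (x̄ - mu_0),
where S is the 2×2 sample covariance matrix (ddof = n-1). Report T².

Step 1 — sample mean vector:
  mean(U) = (5 + 4 + 8 + 2 + 9) / 5 = 28/5 = 5.6
  mean(V) = (3 + 4 + 9 + 7 + 4) / 5 = 27/5 = 5.4
  x̄ = (5.6, 5.4),  deviation x̄ - mu_0 = (5.6, 5.4) - (5, 3) = (0.6, 2.4).

Step 2 — sample covariance matrix, S[i,j] = (1/(n-1)) · Σ_k (x_{k,i} - mean_i) · (x_{k,j} - mean_j), divisor n-1 = 4:
  S[U,U] = ((-0.6)·(-0.6) + (-1.6)·(-1.6) + (2.4)·(2.4) + (-3.6)·(-3.6) + (3.4)·(3.4)) / 4 = 33.2/4 = 8.3
  S[U,V] = ((-0.6)·(-2.4) + (-1.6)·(-1.4) + (2.4)·(3.6) + (-3.6)·(1.6) + (3.4)·(-1.4)) / 4 = 1.8/4 = 0.45
  S[V,V] = ((-2.4)·(-2.4) + (-1.4)·(-1.4) + (3.6)·(3.6) + (1.6)·(1.6) + (-1.4)·(-1.4)) / 4 = 25.2/4 = 6.3
  S = [[8.3, 0.45],
 [0.45, 6.3]].

Step 3 — invert S. det(S) = 8.3·6.3 - (0.45)² = 52.0875.
  S^{-1} = (1/det) · [[d, -b], [-b, a]] = [[0.121, -0.0086],
 [-0.0086, 0.1593]].

Step 4 — quadratic form (x̄ - mu_0)^T · S^{-1} · (x̄ - mu_0):
  S^{-1} · (x̄ - mu_0) = (0.0518, 0.3772),
  (x̄ - mu_0)^T · [...] = (0.6)·(0.0518) + (2.4)·(0.3772) = 0.9365.

Step 5 — scale by n: T² = 5 · 0.9365 = 4.6825.

T² ≈ 4.6825


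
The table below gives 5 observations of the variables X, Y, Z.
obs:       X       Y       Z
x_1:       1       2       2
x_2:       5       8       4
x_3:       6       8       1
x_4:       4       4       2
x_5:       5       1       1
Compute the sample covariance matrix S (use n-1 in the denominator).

Step 1 — column means:
  mean(X) = (1 + 5 + 6 + 4 + 5) / 5 = 21/5 = 4.2
  mean(Y) = (2 + 8 + 8 + 4 + 1) / 5 = 23/5 = 4.6
  mean(Z) = (2 + 4 + 1 + 2 + 1) / 5 = 10/5 = 2

Step 2 — sample covariance S[i,j] = (1/(n-1)) · Σ_k (x_{k,i} - mean_i) · (x_{k,j} - mean_j), with n-1 = 4.
  S[X,X] = ((-3.2)·(-3.2) + (0.8)·(0.8) + (1.8)·(1.8) + (-0.2)·(-0.2) + (0.8)·(0.8)) / 4 = 14.8/4 = 3.7
  S[X,Y] = ((-3.2)·(-2.6) + (0.8)·(3.4) + (1.8)·(3.4) + (-0.2)·(-0.6) + (0.8)·(-3.6)) / 4 = 14.4/4 = 3.6
  S[X,Z] = ((-3.2)·(0) + (0.8)·(2) + (1.8)·(-1) + (-0.2)·(0) + (0.8)·(-1)) / 4 = -1/4 = -0.25
  S[Y,Y] = ((-2.6)·(-2.6) + (3.4)·(3.4) + (3.4)·(3.4) + (-0.6)·(-0.6) + (-3.6)·(-3.6)) / 4 = 43.2/4 = 10.8
  S[Y,Z] = ((-2.6)·(0) + (3.4)·(2) + (3.4)·(-1) + (-0.6)·(0) + (-3.6)·(-1)) / 4 = 7/4 = 1.75
  S[Z,Z] = ((0)·(0) + (2)·(2) + (-1)·(-1) + (0)·(0) + (-1)·(-1)) / 4 = 6/4 = 1.5

S is symmetric (S[j,i] = S[i,j]). Assembling:

S = [[3.7, 3.6, -0.25],
 [3.6, 10.8, 1.75],
 [-0.25, 1.75, 1.5]]


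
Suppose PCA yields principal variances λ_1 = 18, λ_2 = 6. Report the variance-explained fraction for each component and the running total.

Step 1 — total variance = trace(Sigma) = Σ λ_i = 18 + 6 = 24.

Step 2 — fraction explained by component i = λ_i / Σ λ:
  PC1: 18/24 = 0.75
  PC2: 6/24 = 0.25

Step 3 — cumulative fraction after k components = (λ_1 + ... + λ_k) / Σ λ:
  k = 1: 18/24 = 0.75
  k = 2: (18 + 6)/24 = 24/24 = 1

Summary (fraction, with percent):

explained: PC1 0.75 (75%), PC2 0.25 (25%);  cumulative: 0.75, 1


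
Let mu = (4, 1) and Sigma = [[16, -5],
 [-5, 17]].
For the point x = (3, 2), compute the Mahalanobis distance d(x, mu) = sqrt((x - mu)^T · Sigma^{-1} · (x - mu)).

Step 1 — centre the observation: (x - mu) = (-1, 1).

Step 2 — invert Sigma. det(Sigma) = 16·17 - (-5)² = 247.
  Sigma^{-1} = (1/det) · [[d, -b], [-b, a]] = [[0.0688, 0.0202],
 [0.0202, 0.0648]].

Step 3 — form the quadratic (x - mu)^T · Sigma^{-1} · (x - mu):
  Sigma^{-1} · (x - mu) = (-0.0486, 0.0445).
  (x - mu)^T · [Sigma^{-1} · (x - mu)] = (-1)·(-0.0486) + (1)·(0.0445) = 0.0931.

Step 4 — take square root: d = √(0.0931) ≈ 0.3052.

d(x, mu) = √(0.0931) ≈ 0.3052
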